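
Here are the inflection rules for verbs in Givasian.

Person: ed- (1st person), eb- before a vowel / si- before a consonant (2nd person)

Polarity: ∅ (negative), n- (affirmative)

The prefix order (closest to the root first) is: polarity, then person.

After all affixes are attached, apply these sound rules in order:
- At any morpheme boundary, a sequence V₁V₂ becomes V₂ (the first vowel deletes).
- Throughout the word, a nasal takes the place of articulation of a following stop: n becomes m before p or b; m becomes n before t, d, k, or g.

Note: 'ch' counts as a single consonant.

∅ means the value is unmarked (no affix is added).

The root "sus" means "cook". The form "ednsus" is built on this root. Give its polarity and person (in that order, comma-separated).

Segment: ed-n-sus.
polarity: n- → affirmative.
person: ed- → 1st person.

affirmative, 1st person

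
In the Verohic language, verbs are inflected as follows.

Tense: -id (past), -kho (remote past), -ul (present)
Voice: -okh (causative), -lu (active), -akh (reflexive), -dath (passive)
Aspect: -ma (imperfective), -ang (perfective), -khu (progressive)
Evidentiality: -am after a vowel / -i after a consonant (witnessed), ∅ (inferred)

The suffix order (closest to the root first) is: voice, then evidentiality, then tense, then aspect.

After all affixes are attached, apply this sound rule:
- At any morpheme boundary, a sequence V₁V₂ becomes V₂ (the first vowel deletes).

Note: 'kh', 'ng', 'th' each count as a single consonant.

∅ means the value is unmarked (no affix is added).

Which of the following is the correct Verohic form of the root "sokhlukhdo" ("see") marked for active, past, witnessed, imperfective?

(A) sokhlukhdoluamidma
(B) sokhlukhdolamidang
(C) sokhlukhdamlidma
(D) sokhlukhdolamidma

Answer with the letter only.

D

Attach voice active -lu → sokhlukhdolu.
Attach evidentiality witnessed -am (after vowel 'u') → sokhlukhdoluam.
Attach tense past -id → sokhlukhdoluamid.
Attach aspect imperfective -ma → sokhlukhdoluamidma.
Apply vowel deletion: sokhlukhdoluamidma → sokhlukhdolamidma.
So the correct form is sokhlukhdolamidma, option (D).
(A) sokhlukhdoluamidma is wrong: it fails to apply the sound rule(s).
(C) sokhlukhdamlidma is wrong: it has the affixes in the wrong order.
(B) sokhlukhdolamidang is wrong: it uses perfective instead of imperfective for aspect.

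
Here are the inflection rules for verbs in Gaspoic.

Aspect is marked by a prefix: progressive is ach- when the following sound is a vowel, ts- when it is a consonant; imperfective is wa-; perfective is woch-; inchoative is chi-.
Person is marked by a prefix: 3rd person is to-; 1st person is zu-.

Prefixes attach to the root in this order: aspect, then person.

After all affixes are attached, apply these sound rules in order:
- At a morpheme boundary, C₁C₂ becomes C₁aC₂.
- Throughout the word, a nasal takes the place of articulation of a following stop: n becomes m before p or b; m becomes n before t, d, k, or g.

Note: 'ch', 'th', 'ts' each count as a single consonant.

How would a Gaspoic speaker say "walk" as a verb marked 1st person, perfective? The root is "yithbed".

zuwochayithbed

Attach aspect perfective woch- → wochyithbed.
Attach person 1st person zu- → zuwochyithbed.
Apply epenthesis: zuwochyithbed → zuwochayithbed.
Nasal assimilation: no change.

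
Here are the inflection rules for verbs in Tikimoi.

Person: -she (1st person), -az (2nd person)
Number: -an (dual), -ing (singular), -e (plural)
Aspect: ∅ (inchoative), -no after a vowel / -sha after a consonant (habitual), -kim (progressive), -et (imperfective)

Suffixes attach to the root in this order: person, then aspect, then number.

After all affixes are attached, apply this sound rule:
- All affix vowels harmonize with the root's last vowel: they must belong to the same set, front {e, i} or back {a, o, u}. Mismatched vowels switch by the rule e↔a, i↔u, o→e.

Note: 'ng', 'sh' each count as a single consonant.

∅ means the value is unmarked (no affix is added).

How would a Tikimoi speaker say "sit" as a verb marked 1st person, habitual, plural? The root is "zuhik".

Attach person 1st person -she → zuhikshe.
Attach aspect habitual -no (after vowel 'e') → zuhiksheno.
Attach number plural -e → zuhikshenoe.
Apply vowel harmony: zuhikshenoe → zuhikshenee.

zuhikshenee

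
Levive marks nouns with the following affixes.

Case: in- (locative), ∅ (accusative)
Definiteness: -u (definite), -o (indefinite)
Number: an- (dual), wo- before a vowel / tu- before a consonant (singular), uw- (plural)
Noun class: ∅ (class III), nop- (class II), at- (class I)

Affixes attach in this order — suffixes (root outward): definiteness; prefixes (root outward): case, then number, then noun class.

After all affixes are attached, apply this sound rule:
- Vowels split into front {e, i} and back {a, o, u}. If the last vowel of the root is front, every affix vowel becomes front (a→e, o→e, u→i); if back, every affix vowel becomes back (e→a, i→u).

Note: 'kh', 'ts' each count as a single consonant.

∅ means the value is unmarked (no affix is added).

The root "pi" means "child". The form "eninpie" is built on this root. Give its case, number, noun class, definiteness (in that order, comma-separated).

Segment: an-in-pi-o.
case: in- → locative.
number: an- → dual.
noun class: ∅ → class III.
definiteness: -o → indefinite.

locative, dual, class III, indefinite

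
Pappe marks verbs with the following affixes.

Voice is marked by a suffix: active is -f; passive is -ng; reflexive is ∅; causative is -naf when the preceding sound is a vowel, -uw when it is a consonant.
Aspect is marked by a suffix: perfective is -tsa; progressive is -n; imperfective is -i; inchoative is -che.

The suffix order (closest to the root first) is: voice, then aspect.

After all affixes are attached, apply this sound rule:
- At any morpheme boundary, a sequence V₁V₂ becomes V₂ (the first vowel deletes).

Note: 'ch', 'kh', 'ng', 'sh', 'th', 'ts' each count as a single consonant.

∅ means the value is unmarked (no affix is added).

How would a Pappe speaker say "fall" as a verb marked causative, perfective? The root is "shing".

Attach voice causative -uw (after consonant 'ng') → shinguw.
Attach aspect perfective -tsa → shinguwtsa.
Vowel deletion: no change.

shinguwtsa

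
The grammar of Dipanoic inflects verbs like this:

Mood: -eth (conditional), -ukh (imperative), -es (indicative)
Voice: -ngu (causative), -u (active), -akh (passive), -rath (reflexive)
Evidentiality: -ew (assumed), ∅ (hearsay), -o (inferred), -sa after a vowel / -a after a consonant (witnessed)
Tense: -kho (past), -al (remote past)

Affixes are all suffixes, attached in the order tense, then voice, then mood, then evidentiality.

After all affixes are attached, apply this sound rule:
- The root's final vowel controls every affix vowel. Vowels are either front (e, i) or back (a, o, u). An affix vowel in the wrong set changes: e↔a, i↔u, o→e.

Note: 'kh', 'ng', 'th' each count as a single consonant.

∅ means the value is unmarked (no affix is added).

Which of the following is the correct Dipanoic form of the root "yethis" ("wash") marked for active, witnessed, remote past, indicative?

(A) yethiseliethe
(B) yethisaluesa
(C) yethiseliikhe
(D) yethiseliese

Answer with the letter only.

D

Attach tense remote past -al → yethisal.
Attach voice active -u → yethisalu.
Attach mood indicative -es → yethisalues.
Attach evidentiality witnessed -a (after consonant 's') → yethisaluesa.
Apply vowel harmony: yethisaluesa → yethiseliese.
So the correct form is yethiseliese, option (D).
(A) yethiseliethe is wrong: it uses conditional instead of indicative for mood.
(C) yethiseliikhe is wrong: it uses imperative instead of indicative for mood.
(B) yethisaluesa is wrong: it fails to apply the sound rule(s).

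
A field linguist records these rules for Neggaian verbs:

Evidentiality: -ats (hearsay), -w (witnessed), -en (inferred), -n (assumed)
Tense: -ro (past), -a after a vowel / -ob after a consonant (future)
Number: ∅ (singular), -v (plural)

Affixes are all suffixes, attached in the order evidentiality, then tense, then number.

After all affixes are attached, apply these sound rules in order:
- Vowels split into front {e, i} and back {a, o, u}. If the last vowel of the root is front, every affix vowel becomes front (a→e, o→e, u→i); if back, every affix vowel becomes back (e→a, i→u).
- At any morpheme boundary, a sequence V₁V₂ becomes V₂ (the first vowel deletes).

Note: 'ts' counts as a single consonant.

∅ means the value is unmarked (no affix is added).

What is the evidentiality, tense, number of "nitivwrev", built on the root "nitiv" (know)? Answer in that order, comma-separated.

witnessed, past, plural

Segment: nitiv-w-ro-v.
evidentiality: -w → witnessed.
tense: -ro → past.
number: -v → plural.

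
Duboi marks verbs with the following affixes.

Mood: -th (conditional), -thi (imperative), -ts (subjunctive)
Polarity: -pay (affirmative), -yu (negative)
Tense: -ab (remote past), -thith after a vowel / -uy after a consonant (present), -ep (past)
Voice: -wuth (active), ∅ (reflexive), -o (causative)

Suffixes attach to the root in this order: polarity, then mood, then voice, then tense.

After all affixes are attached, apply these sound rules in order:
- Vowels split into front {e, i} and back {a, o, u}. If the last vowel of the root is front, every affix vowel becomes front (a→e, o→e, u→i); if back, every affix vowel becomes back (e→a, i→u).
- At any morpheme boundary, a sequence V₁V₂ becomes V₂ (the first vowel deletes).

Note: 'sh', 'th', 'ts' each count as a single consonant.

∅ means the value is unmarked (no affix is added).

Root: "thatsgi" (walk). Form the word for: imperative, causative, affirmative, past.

thatsgipeythep

Attach polarity affirmative -pay → thatsgipay.
Attach mood imperative -thi → thatsgipaythi.
Attach voice causative -o → thatsgipaythio.
Attach tense past -ep → thatsgipaythioep.
Apply vowel harmony: thatsgipaythioep → thatsgipeythieep.
Apply vowel deletion: thatsgipeythieep → thatsgipeythep.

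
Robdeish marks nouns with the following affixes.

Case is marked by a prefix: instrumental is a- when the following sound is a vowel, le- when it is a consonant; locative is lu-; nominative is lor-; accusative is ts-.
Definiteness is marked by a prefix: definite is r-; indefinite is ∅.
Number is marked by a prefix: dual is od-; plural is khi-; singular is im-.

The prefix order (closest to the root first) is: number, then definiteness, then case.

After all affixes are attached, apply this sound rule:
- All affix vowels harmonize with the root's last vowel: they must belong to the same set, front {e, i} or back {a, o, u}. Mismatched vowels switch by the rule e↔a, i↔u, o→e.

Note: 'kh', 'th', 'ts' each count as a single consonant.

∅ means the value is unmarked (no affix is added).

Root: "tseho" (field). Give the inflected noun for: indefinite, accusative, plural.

Attach number plural khi- → khitseho.
definiteness = indefinite: zero marking, form stays khitseho.
Attach case accusative ts- → tskhitseho.
Apply vowel harmony: tskhitseho → tskhutseho.

tskhutseho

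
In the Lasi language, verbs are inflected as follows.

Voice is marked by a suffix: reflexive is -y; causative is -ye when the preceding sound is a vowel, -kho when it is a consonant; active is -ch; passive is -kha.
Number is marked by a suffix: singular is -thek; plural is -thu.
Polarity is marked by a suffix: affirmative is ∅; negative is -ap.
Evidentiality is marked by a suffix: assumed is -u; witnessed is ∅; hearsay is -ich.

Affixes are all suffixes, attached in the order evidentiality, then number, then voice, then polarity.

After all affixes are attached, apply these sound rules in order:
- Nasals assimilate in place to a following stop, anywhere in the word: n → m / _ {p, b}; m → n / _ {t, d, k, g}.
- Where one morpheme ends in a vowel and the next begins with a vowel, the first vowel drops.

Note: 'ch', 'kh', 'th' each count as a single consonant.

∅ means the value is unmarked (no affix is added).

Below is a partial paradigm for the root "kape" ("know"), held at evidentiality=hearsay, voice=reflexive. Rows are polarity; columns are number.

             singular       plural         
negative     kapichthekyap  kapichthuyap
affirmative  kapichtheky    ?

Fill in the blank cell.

kapichthuy

Attach evidentiality hearsay -ich → kapeich.
Attach number plural -thu → kapeichthu.
Attach voice reflexive -y → kapeichthuy.
polarity = affirmative: zero marking, form stays kapeichthuy.
Nasal assimilation: no change.
Apply vowel deletion: kapeichthuy → kapichthuy.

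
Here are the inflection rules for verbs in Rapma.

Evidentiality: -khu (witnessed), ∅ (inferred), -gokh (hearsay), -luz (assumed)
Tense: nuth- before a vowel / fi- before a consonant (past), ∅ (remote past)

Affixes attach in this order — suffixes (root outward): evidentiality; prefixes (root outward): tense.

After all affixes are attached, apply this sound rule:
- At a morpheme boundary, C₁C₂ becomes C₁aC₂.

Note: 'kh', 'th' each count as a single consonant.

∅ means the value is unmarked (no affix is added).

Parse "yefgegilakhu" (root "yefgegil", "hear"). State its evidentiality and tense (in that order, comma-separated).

Segment: yefgegil-khu.
evidentiality: -khu → witnessed.
tense: ∅ → remote past.

witnessed, remote past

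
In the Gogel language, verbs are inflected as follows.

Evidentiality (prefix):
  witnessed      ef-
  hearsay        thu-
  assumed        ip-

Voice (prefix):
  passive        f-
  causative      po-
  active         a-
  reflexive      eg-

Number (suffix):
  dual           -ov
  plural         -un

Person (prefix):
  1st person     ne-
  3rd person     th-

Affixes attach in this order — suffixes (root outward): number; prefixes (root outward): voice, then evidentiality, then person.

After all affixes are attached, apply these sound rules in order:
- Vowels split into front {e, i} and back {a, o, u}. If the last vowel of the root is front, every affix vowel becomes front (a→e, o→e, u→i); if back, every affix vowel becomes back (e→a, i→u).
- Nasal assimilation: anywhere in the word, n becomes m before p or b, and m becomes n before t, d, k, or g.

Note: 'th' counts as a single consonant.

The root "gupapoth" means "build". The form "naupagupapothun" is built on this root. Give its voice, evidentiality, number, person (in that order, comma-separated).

active, assumed, plural, 1st person

Segment: ne-ip-a-gupapoth-un.
voice: a- → active.
evidentiality: ip- → assumed.
number: -un → plural.
person: ne- → 1st person.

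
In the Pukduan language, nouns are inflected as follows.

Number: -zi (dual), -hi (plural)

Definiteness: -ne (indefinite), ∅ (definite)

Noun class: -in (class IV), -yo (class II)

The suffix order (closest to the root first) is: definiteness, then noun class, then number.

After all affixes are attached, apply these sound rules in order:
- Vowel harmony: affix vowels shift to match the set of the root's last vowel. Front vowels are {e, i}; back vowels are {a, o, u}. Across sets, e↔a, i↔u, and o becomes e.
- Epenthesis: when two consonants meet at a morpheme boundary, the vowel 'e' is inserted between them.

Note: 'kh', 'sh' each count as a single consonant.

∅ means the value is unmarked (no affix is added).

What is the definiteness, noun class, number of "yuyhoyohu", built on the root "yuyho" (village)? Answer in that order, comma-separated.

definite, class II, plural

Segment: yuyho-yo-hi.
definiteness: ∅ → definite.
noun class: -yo → class II.
number: -hi → plural.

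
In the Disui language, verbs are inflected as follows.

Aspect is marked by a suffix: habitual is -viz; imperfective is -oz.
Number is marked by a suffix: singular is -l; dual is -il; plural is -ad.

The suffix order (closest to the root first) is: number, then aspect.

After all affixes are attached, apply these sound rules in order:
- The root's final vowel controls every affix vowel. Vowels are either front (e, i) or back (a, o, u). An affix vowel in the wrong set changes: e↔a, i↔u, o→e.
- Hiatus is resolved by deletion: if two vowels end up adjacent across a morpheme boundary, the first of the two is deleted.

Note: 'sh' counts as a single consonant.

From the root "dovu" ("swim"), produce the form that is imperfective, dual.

dovuloz

Attach number dual -il → dovuil.
Attach aspect imperfective -oz → dovuiloz.
Apply vowel harmony: dovuiloz → dovuuloz.
Apply vowel deletion: dovuuloz → dovuloz.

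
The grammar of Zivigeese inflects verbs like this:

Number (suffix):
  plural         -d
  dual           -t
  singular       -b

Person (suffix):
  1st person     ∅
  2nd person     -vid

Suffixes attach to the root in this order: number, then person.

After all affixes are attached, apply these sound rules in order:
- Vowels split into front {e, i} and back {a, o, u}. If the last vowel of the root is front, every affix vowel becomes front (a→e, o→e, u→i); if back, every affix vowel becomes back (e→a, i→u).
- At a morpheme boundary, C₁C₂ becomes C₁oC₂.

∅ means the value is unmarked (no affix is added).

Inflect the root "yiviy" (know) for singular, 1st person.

yiviyob

Attach number singular -b → yiviyb.
person = 1st person: zero marking, form stays yiviyb.
Vowel harmony: no change.
Apply epenthesis: yiviyb → yiviyob.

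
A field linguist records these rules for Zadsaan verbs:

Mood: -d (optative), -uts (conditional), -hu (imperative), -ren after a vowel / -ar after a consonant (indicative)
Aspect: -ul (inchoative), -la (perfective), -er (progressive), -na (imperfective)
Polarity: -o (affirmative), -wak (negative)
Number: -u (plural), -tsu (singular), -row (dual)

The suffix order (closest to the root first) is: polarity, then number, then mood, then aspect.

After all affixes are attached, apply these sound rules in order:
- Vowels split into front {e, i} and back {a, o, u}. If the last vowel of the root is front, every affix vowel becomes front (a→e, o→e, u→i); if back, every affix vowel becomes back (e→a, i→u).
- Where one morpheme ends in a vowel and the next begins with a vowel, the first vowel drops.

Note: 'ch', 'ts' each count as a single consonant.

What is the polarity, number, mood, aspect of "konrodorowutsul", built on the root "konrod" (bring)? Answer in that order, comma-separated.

Segment: konrod-o-row-uts-ul.
polarity: -o → affirmative.
number: -row → dual.
mood: -uts → conditional.
aspect: -ul → inchoative.

affirmative, dual, conditional, inchoative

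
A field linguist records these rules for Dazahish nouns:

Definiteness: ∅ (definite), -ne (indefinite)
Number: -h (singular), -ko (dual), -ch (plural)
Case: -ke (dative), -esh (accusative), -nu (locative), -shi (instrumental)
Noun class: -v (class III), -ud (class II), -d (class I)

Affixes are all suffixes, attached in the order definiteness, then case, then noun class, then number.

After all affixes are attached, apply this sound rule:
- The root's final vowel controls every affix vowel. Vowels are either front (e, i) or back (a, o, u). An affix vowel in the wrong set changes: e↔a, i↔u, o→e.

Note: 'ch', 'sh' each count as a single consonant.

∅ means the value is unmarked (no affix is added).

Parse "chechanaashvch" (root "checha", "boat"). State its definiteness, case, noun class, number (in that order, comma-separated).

indefinite, accusative, class III, plural

Segment: checha-ne-esh-v-ch.
definiteness: -ne → indefinite.
case: -esh → accusative.
noun class: -v → class III.
number: -ch → plural.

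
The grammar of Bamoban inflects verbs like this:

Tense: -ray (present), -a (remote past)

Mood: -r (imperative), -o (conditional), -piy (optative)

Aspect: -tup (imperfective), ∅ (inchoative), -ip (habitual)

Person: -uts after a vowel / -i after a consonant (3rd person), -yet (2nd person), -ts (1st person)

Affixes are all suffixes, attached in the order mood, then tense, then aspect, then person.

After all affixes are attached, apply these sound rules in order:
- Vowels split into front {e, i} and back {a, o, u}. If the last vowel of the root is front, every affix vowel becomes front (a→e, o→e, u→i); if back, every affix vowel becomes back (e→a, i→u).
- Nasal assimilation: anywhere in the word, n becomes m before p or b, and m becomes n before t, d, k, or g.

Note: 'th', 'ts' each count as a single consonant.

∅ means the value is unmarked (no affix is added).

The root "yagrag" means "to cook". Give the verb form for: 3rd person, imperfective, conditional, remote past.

yagragoatupu

Attach mood conditional -o → yagrago.
Attach tense remote past -a → yagragoa.
Attach aspect imperfective -tup → yagragoatup.
Attach person 3rd person -i (after consonant 'p') → yagragoatupi.
Apply vowel harmony: yagragoatupi → yagragoatupu.
Nasal assimilation: no change.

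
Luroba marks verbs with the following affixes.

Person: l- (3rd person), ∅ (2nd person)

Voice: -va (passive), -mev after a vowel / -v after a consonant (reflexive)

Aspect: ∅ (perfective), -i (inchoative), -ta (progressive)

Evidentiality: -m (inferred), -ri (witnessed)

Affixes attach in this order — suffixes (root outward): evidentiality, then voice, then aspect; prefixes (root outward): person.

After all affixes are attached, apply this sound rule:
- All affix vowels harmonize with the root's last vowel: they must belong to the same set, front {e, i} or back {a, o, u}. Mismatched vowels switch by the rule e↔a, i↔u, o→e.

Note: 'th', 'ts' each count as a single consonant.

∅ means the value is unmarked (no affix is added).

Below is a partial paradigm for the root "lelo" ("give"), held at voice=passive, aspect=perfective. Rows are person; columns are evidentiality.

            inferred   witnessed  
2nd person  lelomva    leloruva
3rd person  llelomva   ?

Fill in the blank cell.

lleloruva

Attach evidentiality witnessed -ri → lelori.
Attach voice passive -va → leloriva.
aspect = perfective: zero marking, form stays leloriva.
Attach person 3rd person l- → lleloriva.
Apply vowel harmony: lleloriva → lleloruva.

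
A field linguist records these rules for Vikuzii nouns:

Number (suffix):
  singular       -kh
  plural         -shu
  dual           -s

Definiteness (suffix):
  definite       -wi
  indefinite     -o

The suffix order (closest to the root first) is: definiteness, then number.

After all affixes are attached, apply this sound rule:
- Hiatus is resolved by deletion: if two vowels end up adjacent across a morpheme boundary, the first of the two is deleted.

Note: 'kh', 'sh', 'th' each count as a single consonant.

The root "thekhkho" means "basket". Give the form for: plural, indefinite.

thekhkhoshu

Attach definiteness indefinite -o → thekhkhoo.
Attach number plural -shu → thekhkhooshu.
Apply vowel deletion: thekhkhooshu → thekhkhoshu.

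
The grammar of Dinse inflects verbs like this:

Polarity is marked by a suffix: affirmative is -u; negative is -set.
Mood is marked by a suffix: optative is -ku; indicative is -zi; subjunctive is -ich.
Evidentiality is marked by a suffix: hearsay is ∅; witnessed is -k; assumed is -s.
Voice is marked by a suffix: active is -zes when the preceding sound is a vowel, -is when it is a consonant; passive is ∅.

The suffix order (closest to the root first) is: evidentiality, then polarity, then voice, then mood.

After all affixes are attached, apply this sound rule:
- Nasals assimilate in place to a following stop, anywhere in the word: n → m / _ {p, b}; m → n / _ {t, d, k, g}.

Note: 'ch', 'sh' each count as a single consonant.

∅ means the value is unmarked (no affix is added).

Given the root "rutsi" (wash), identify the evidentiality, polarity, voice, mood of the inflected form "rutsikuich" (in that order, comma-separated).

witnessed, affirmative, passive, subjunctive

Segment: rutsi-k-u-ich.
evidentiality: -k → witnessed.
polarity: -u → affirmative.
voice: ∅ → passive.
mood: -ich → subjunctive.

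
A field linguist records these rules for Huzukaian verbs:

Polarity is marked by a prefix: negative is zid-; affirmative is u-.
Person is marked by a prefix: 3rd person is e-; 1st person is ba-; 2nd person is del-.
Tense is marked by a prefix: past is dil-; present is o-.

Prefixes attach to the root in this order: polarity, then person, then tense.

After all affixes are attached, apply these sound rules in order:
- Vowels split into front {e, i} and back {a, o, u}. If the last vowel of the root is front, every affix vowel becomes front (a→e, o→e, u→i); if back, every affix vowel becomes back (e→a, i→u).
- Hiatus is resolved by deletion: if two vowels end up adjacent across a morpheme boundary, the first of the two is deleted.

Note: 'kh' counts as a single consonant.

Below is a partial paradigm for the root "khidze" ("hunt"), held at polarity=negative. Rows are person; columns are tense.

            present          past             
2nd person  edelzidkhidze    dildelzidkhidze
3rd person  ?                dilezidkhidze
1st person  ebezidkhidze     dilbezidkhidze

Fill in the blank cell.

ezidkhidze

Attach polarity negative zid- → zidkhidze.
Attach person 3rd person e- → ezidkhidze.
Attach tense present o- → oezidkhidze.
Apply vowel harmony: oezidkhidze → eezidkhidze.
Apply vowel deletion: eezidkhidze → ezidkhidze.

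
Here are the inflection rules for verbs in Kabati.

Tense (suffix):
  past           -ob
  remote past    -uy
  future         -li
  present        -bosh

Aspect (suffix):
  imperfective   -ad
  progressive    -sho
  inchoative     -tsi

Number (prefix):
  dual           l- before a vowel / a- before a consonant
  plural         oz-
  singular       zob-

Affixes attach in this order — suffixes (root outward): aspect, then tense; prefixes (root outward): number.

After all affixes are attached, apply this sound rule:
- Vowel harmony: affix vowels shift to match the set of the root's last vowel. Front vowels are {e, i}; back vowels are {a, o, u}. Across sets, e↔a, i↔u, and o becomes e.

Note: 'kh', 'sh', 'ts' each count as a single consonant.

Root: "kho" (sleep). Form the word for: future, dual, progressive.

akhosholu

Attach aspect progressive -sho → khosho.
Attach tense future -li → khosholi.
Attach number dual a- (before consonant 'kh') → akhosholi.
Apply vowel harmony: akhosholi → akhosholu.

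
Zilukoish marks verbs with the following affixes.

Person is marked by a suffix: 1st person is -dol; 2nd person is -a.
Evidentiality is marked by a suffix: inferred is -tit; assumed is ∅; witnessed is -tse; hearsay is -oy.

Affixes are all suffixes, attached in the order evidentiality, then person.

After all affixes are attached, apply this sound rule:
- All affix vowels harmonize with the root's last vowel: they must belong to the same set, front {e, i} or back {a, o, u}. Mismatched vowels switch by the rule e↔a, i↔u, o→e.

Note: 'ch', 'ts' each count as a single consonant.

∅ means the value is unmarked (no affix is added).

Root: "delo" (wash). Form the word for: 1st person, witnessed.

delotsadol

Attach evidentiality witnessed -tse → delotse.
Attach person 1st person -dol → delotsedol.
Apply vowel harmony: delotsedol → delotsadol.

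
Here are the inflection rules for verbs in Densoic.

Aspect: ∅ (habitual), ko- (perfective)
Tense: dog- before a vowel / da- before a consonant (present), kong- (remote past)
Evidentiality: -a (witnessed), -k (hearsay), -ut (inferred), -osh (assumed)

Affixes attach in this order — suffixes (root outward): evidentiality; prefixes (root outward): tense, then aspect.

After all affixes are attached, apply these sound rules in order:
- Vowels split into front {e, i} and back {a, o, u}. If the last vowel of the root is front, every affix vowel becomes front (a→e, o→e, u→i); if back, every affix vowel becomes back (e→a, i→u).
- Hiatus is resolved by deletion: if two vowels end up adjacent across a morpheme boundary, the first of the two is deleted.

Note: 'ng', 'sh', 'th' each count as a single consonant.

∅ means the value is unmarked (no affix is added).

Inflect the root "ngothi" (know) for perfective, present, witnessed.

kedengothe

Attach evidentiality witnessed -a → ngothia.
Attach tense present da- (before consonant 'ng') → dangothia.
Attach aspect perfective ko- → kodangothia.
Apply vowel harmony: kodangothia → kedengothie.
Apply vowel deletion: kedengothie → kedengothe.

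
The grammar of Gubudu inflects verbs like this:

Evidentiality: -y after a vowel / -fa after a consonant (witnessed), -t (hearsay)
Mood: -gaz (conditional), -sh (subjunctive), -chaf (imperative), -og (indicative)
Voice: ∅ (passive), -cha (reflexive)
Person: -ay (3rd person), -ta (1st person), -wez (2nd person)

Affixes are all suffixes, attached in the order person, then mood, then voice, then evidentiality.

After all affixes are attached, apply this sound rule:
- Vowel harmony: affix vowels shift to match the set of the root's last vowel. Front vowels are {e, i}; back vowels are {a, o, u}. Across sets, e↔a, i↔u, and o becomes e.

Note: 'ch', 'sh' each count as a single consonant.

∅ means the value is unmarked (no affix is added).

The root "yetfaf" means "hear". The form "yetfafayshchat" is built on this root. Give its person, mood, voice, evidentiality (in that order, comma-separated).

Segment: yetfaf-ay-sh-cha-t.
person: -ay → 3rd person.
mood: -sh → subjunctive.
voice: -cha → reflexive.
evidentiality: -t → hearsay.

3rd person, subjunctive, reflexive, hearsay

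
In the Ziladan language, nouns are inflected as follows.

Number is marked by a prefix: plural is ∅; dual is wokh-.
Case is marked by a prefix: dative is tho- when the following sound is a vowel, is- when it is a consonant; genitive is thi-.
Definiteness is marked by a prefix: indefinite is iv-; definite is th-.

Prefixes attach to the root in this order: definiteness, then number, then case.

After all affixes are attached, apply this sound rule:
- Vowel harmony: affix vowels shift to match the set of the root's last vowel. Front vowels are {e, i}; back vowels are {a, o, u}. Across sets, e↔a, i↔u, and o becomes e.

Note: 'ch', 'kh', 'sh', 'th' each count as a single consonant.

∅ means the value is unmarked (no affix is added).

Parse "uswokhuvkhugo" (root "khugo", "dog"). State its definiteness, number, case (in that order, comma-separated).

Segment: is-wokh-iv-khugo.
definiteness: iv- → indefinite.
number: wokh- → dual.
case: tho/is- → dative.

indefinite, dual, dative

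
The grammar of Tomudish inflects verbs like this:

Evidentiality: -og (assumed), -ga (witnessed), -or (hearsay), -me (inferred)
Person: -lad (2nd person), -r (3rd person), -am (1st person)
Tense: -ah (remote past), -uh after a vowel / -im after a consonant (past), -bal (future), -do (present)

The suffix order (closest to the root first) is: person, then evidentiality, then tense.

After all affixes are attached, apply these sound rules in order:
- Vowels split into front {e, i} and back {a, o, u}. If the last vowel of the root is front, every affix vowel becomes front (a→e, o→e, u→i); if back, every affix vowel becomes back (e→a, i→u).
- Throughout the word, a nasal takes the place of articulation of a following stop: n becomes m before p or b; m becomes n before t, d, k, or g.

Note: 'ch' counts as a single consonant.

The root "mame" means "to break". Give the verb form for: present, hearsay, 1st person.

Attach person 1st person -am → mameam.
Attach evidentiality hearsay -or → mameamor.
Attach tense present -do → mameamordo.
Apply vowel harmony: mameamordo → mameemerde.
Nasal assimilation: no change.

mameemerde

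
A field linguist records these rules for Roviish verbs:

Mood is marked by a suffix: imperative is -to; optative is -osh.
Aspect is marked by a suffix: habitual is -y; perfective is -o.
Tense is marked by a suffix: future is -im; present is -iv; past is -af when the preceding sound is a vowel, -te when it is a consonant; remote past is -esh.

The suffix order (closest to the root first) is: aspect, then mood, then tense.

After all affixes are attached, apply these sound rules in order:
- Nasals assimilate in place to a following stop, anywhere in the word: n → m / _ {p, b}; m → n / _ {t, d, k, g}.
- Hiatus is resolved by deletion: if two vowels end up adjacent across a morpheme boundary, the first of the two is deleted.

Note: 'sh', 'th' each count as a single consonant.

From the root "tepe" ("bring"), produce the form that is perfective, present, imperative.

tepotiv

Attach aspect perfective -o → tepeo.
Attach mood imperative -to → tepeoto.
Attach tense present -iv → tepeotoiv.
Nasal assimilation: no change.
Apply vowel deletion: tepeotoiv → tepotiv.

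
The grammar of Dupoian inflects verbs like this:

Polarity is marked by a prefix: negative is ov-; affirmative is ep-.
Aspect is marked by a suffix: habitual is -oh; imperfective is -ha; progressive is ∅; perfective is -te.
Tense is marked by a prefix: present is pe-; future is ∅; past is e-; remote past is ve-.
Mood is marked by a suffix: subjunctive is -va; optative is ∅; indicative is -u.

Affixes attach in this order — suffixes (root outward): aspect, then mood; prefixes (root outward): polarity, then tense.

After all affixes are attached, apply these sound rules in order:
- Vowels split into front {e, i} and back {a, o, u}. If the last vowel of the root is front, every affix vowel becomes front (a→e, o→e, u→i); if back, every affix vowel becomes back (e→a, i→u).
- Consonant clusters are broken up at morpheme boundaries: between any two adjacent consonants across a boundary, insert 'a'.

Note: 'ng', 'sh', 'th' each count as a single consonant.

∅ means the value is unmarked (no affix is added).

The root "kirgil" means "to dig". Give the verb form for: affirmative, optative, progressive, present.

aspect = progressive: zero marking, form stays kirgil.
Attach polarity affirmative ep- → epkirgil.
mood = optative: zero marking, form stays epkirgil.
Attach tense present pe- → peepkirgil.
Vowel harmony: no change.
Apply epenthesis: peepkirgil → peepakirgil.

peepakirgil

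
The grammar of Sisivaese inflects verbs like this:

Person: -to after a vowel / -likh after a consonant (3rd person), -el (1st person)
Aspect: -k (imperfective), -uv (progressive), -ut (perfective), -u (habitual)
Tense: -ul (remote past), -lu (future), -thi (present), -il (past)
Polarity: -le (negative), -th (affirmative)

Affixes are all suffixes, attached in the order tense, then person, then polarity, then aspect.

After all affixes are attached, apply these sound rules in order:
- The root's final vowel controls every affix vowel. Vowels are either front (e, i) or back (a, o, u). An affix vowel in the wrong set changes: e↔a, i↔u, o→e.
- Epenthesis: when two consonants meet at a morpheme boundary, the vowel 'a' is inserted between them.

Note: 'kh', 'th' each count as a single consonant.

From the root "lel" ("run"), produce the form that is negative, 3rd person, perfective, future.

Attach tense future -lu → lellu.
Attach person 3rd person -to (after vowel 'u') → lelluto.
Attach polarity negative -le → lellutole.
Attach aspect perfective -ut → lellutoleut.
Apply vowel harmony: lellutoleut → lelliteleit.
Apply epenthesis: lelliteleit → lelaliteleit.

lelaliteleit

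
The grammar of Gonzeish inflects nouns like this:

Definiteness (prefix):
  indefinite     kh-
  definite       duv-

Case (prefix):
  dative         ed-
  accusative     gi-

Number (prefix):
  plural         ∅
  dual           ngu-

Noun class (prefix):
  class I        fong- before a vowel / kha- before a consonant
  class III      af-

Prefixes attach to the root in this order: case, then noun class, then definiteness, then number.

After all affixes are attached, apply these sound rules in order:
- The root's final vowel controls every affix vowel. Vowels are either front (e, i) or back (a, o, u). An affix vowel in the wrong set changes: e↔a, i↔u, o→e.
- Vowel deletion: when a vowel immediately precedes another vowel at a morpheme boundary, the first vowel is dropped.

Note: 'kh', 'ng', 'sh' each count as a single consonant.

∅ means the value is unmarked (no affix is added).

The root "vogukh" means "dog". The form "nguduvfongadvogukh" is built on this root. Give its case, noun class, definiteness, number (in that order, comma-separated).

dative, class I, definite, dual

Segment: ngu-duv-fong-ed-vogukh.
case: ed- → dative.
noun class: fong/kha- → class I.
definiteness: duv- → definite.
number: ngu- → dual.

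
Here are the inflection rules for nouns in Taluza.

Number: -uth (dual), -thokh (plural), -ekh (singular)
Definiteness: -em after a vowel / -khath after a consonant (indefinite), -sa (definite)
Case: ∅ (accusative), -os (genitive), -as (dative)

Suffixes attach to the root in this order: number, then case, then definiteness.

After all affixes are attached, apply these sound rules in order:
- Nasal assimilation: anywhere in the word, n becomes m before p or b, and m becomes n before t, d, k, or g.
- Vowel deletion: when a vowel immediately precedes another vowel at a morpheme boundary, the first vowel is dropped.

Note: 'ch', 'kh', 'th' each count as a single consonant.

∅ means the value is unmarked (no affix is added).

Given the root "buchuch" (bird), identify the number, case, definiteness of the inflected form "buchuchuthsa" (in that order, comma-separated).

dual, accusative, definite

Segment: buchuch-uth-sa.
number: -uth → dual.
case: ∅ → accusative.
definiteness: -sa → definite.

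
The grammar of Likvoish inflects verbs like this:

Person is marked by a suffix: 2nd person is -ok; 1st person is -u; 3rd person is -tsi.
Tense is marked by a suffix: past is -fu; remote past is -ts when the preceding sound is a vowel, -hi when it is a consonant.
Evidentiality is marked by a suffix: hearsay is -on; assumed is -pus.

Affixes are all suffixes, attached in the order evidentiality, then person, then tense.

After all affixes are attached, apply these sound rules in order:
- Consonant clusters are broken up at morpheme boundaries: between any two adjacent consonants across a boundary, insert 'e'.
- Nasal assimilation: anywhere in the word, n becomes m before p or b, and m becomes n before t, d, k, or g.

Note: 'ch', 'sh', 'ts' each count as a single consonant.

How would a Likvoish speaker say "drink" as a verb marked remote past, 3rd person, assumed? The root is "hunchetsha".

hunchetshapusetsits

Attach evidentiality assumed -pus → hunchetshapus.
Attach person 3rd person -tsi → hunchetshapustsi.
Attach tense remote past -ts (after vowel 'i') → hunchetshapustsits.
Apply epenthesis: hunchetshapustsits → hunchetshapusetsits.
Nasal assimilation: no change.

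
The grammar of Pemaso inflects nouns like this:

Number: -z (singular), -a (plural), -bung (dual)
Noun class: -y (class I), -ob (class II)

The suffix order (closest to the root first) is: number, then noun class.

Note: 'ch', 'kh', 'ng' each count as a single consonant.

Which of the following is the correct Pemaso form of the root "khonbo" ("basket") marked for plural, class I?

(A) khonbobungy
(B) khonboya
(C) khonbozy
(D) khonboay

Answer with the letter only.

Attach number plural -a → khonboa.
Attach noun class class I -y → khonboay.
So the correct form is khonboay, option (D).
(C) khonbozy is wrong: it uses singular instead of plural for number.
(A) khonbobungy is wrong: it uses dual instead of plural for number.
(B) khonboya is wrong: it has the affixes in the wrong order.

D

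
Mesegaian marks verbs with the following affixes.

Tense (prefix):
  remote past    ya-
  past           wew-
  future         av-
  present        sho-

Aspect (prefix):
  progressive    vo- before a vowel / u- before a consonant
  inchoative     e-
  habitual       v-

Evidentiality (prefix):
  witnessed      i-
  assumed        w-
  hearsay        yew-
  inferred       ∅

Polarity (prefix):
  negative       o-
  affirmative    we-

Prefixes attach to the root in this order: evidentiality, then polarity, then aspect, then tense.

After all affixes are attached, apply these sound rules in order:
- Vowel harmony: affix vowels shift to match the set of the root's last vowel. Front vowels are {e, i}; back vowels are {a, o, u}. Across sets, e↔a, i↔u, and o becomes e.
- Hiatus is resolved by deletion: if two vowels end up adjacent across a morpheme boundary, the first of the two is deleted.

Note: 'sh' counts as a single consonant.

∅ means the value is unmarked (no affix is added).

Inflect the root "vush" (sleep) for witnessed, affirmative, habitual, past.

Attach evidentiality witnessed i- → ivush.
Attach polarity affirmative we- → weivush.
Attach aspect habitual v- → vweivush.
Attach tense past wew- → wewvweivush.
Apply vowel harmony: wewvweivush → wawvwauvush.
Apply vowel deletion: wawvwauvush → wawvwuvush.

wawvwuvush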